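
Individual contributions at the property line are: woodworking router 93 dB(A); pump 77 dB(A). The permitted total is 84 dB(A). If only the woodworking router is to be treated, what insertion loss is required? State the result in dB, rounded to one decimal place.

Fixed contribution from the other source: Σ 10^(L/10) = 10^(77/10) = 5.012e+07 (77.00 dB(A)).
The limit corresponds to 10^(84/10) = 2.512e+08; subtracting the fixed part leaves 2.011e+08 for the woodworking router, i.e. 83.03 dB(A).
Required insertion loss = 93 − 83.03 = 9.97 dB.

10.0 dB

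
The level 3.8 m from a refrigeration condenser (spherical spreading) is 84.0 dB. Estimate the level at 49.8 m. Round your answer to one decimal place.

61.7 dB

Spherical spreading from a point source gives a 20·log₁₀(r₂/r₁) drop.
L₂ = 84.0 − 20·log₁₀(49.8/3.8) = 84.0 − 22.349 = 61.65 dB.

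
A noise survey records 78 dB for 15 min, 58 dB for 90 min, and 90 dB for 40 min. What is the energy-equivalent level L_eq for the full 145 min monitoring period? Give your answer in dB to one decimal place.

84.5 dB

L_eq = 10·log₁₀[(1/T)·Σ tᵢ·10^(Lᵢ/10)] with T = 145 min.
Σ tᵢ·10^(Lᵢ/10) = 15·10^(78/10) + 90·10^(58/10) + 40·10^(90/10) = 4.100e+10.
L_eq = 10·log₁₀(4.100e+10/145) = 84.51 dB.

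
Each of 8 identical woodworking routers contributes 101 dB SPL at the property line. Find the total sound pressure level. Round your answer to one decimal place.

110.0 dB SPL

N identical incoherent sources raise the level by 10·log₁₀ N.
L_total = 101 + 10·log₁₀(8) = 101 + 9.031 = 110.03 dB SPL.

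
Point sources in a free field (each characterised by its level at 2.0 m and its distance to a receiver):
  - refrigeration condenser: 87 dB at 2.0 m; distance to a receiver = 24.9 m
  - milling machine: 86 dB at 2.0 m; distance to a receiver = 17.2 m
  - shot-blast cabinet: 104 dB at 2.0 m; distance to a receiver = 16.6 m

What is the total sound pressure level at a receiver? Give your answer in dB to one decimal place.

85.7 dB

First find each source's level at the receiver (point-source: −20·log₁₀(r/r_ref)), then combine on an intensity basis.
refrigeration condenser: 87 − 20·log₁₀(24.9/2.0) = 87 − 21.90 = 65.10 dB.
milling machine: 86 − 20·log₁₀(17.2/2.0) = 86 − 18.69 = 67.31 dB.
shot-blast cabinet: 104 − 20·log₁₀(16.6/2.0) = 104 − 18.38 = 85.62 dB.
Σ 10^(L/10) = 3.732e+08 → L_total = 10·log₁₀(3.732e+08) = 85.72 dB.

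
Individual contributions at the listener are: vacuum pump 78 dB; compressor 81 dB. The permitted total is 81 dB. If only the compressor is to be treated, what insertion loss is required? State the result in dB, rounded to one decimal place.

3.0 dB

Everything except the compressor sums to 10^(78/10) = 6.310e+07 in linear terms, 78.00 dB.
The limit corresponds to 10^(81/10) = 1.259e+08; subtracting the fixed part leaves 6.280e+07 for the compressor, i.e. 77.98 dB.
Required insertion loss = 81 − 77.98 = 3.02 dB.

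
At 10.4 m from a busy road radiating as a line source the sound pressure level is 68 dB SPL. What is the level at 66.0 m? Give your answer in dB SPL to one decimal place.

60.0 dB SPL

Cylindrical spreading from a line source gives a 10·log₁₀(r₂/r₁) drop.
L₂ = 68 − 10·log₁₀(66.0/10.4) = 68 − 8.025 = 59.97 dB SPL.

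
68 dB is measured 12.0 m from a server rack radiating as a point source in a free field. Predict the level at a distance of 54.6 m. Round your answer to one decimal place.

54.8 dB

For a point source, L₂ = L₁ − 20·log₁₀(r₂/r₁).
L₂ = 68 − 20·log₁₀(54.6/12.0) = 68 − 13.160 = 54.84 dB.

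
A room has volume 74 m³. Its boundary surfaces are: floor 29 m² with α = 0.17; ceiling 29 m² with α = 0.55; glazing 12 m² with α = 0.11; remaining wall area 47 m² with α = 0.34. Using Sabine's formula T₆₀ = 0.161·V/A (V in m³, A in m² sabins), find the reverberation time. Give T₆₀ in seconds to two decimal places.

0.31 s

Total absorption A = 29·0.17 + 29·0.55 + 12·0.11 + 47·0.34 = 38.18 m² sabins.
T₆₀ = 0.161 × 74 / 38.18 = 0.312 s.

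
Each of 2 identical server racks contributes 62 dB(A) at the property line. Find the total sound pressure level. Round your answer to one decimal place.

N identical incoherent sources raise the level by 10·log₁₀ N.
L_total = 62 + 10·log₁₀(2) = 62 + 3.010 = 65.01 dB(A).

65.0 dB(A)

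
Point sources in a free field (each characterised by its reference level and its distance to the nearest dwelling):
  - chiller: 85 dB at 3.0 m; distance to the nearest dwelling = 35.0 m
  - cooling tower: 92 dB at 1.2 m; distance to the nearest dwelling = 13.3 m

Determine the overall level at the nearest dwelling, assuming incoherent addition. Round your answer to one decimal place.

71.8 dB

First find each source's level at the receiver (point-source: −20·log₁₀(r/r_ref)), then combine on an intensity basis.
chiller: 85 − 20·log₁₀(35.0/3.0) = 85 − 21.34 = 63.66 dB.
cooling tower: 92 − 20·log₁₀(13.3/1.2) = 92 − 20.89 = 71.11 dB.
Σ 10^(L/10) = 1.523e+07 → L_total = 10·log₁₀(1.523e+07) = 71.83 dB.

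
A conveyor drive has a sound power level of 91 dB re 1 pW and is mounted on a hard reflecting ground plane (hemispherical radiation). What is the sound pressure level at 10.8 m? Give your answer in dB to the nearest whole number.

L_p = L_w − 10·log₁₀(2π·r²) with r = 10.8 m.
2π·r² = 732.9 m², 10·log₁₀ of that is 28.650 dB.
L_p = 91 − 28.650 = 62.35 dB.

62 dB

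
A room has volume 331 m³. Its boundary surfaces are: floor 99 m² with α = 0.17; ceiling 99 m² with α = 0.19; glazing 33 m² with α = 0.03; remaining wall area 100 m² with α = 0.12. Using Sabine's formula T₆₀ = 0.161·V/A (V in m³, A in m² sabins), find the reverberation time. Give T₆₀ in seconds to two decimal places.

1.10 s

A = Σ Sᵢαᵢ = 99·0.17 + 99·0.19 + 33·0.03 + 100·0.12 = 48.63 m².
T₆₀ = 0.161·V/A = 0.161·331/48.63 = 1.096 s.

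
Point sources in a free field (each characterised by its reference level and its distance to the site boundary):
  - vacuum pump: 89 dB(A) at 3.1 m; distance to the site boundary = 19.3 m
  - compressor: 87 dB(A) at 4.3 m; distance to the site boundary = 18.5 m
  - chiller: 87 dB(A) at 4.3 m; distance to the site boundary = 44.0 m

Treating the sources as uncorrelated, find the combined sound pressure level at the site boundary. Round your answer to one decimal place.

77.2 dB(A)

First find each source's level at the receiver (point-source: −20·log₁₀(r/r_ref)), then combine on an intensity basis.
vacuum pump: 89 − 20·log₁₀(19.3/3.1) = 89 − 15.88 = 73.12 dB(A).
compressor: 87 − 20·log₁₀(18.5/4.3) = 87 − 12.67 = 74.33 dB(A).
chiller: 87 − 20·log₁₀(44.0/4.3) = 87 − 20.20 = 66.80 dB(A).
Σ 10^(L/10) = 5.236e+07 → L_total = 10·log₁₀(5.236e+07) = 77.19 dB(A).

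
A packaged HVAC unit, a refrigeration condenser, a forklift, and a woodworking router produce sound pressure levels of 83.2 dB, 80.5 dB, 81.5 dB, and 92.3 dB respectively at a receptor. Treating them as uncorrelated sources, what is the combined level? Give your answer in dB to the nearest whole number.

93 dB

Incoherent sources combine by intensity addition: L_total = 10·log₁₀(Σ 10^(L_i/10)).
Σ 10^(L/10) = 10^(83.2/10) + 10^(80.5/10) + 10^(81.5/10) + 10^(92.3/10) = 2.161e+09.
L_total = 10·log₁₀(2.161e+09) = 93.35 dB.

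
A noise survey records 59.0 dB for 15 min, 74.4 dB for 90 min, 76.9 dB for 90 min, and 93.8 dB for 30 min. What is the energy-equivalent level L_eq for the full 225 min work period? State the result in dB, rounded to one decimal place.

85.4 dB

L_eq = 10·log₁₀[(1/T)·Σ tᵢ·10^(Lᵢ/10)] with T = 225 min.
Σ tᵢ·10^(Lᵢ/10) = 15·10^(59.0/10) + 90·10^(74.4/10) + 90·10^(76.9/10) + 30·10^(93.8/10) = 7.886e+10.
L_eq = 10·log₁₀(7.886e+10/225) = 85.45 dB.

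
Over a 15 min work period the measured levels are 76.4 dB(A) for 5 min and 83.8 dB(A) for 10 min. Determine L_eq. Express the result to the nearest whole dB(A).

82 dB(A)

Weight each interval's intensity by its duration and average over T = 15 min:
Σ tᵢ·10^(Lᵢ/10) = 5·10^(76.4/10) + 10·10^(83.8/10) = 2.617e+09.
L_eq = 10·log₁₀(2.617e+09/15) = 82.42 dB(A).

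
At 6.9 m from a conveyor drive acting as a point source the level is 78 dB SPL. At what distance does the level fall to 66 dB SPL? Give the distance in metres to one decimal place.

27.5 m

Point-source spreading drops the level by 20·log₁₀(r₂/r₁); inverting, r₂/r₁ = 10^(ΔL/20).
r₂ = 6.9·10^((78−66)/20) = 6.9·10^(12.0/20) = 27.47 m.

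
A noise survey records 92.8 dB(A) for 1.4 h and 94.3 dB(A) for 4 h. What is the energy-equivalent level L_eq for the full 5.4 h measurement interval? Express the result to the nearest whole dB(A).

The energy average is taken in the linear domain: L_eq = 10·log₁₀[(Σ tᵢ·10^(Lᵢ/10))/T], T = 5.4 h.
Σ tᵢ·10^(Lᵢ/10) = 1.4·10^(92.8/10) + 4·10^(94.3/10) = 1.343e+10.
L_eq = 10·log₁₀(1.343e+10/5.4) = 93.96 dB(A).

94 dB(A)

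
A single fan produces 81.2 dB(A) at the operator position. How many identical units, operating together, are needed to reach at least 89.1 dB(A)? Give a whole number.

7

Need L₁ + 10·log₁₀ N ≥ 89.1, i.e. log₁₀ N ≥ 0.79.
N ≥ 10^(7.9/10) = 6.166, so N = 7.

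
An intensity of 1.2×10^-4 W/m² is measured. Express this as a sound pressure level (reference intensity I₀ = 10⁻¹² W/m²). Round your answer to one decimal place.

80.8 dB

L = 10·log₁₀(I/I₀) = 10·log₁₀(1.2×10^-4/10⁻¹²) = 10·log₁₀(1.2×10^8).
L = 10·(0.0792 + 8) = 80.79 dB.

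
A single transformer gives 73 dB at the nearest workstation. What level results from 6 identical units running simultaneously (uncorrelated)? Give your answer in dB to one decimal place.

L_total = L₁ + 10·log₁₀ N for N identical incoherent sources.
L_total = 73 + 10·log₁₀(6) = 73 + 7.782 = 80.78 dB.

80.8 dB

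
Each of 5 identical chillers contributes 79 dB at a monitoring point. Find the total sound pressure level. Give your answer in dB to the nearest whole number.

N identical incoherent sources raise the level by 10·log₁₀ N.
L_total = 79 + 10·log₁₀(5) = 79 + 6.990 = 85.99 dB.

86 dB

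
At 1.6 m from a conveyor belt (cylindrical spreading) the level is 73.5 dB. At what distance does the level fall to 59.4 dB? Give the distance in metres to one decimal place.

Line-source spreading drops the level by 10·log₁₀(r₂/r₁); inverting, r₂/r₁ = 10^(ΔL/10).
r₂ = 1.6·10^((73.5−59.4)/10) = 1.6·10^(14.1/10) = 41.13 m.

41.1 m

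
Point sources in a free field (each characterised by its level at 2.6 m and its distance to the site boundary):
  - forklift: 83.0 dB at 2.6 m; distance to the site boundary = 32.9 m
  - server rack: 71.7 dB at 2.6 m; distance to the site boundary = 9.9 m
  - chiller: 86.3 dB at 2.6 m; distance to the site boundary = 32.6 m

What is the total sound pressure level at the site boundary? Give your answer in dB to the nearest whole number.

First find each source's level at the receiver (point-source: −20·log₁₀(r/r_ref)), then combine on an intensity basis.
forklift: 83.0 − 20·log₁₀(32.9/2.6) = 83.0 − 22.04 = 60.96 dB.
server rack: 71.7 − 20·log₁₀(9.9/2.6) = 71.7 − 11.61 = 60.09 dB.
chiller: 86.3 − 20·log₁₀(32.6/2.6) = 86.3 − 21.96 = 64.34 dB.
Σ 10^(L/10) = 4.980e+06 → L_total = 10·log₁₀(4.980e+06) = 66.97 dB.

67 dB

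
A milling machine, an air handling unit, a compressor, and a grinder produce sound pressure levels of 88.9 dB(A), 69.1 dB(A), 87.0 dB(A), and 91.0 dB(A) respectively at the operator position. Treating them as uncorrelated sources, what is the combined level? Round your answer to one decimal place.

94.1 dB(A)

For uncorrelated sources the intensities add, so convert each level to linear form, sum, and take 10·log₁₀ of the total.
Σ 10^(L/10) = 10^(88.9/10) + 10^(69.1/10) + 10^(87.0/10) + 10^(91.0/10) = 2.544e+09.
L_total = 10·log₁₀(2.544e+09) = 94.06 dB(A).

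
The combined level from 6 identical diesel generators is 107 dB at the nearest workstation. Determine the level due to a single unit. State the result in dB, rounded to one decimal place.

99.2 dB

6 equal contributions raise the level by 10·log₁₀ 6 = 7.782 dB, so each unit alone gives 107 − 7.782.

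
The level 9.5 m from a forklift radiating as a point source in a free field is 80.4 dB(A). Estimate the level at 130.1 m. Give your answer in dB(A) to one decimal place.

Point-source attenuation: ΔL = 20·log₁₀(r₂/r₁) = 20·log₁₀(130.1/9.5) = 22.731 dB.
L₂ = 80.4 − 20·log₁₀(130.1/9.5) = 80.4 − 22.731 = 57.67 dB(A).

57.7 dB(A)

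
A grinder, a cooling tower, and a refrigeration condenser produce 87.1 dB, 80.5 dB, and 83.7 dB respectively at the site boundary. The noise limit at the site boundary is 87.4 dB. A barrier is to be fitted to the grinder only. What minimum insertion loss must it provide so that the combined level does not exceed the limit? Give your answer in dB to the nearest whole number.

4 dB

Fixed contribution from the other sources: Σ 10^(L/10) = 10^(80.5/10) + 10^(83.7/10) = 3.466e+08 (85.40 dB).
The limit corresponds to 10^(87.4/10) = 5.495e+08; subtracting the fixed part leaves 2.029e+08 for the grinder, i.e. 83.07 dB.
Required insertion loss = 87.1 − 83.07 = 4.03 dB.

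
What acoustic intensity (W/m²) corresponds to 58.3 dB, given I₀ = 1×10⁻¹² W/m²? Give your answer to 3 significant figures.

L = 10·log₁₀(I/I₀) ⇒ I = I₀·10^(L/10) = 10⁻¹² × 10^5.83.

6.76e-07 W/m²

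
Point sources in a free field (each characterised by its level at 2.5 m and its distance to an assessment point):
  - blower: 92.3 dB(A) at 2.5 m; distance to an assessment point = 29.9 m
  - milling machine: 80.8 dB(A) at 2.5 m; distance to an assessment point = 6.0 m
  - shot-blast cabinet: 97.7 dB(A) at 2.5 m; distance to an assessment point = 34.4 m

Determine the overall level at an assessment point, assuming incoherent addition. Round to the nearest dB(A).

First find each source's level at the receiver (point-source: −20·log₁₀(r/r_ref)), then combine on an intensity basis.
blower: 92.3 − 20·log₁₀(29.9/2.5) = 92.3 − 21.55 = 70.75 dB(A).
milling machine: 80.8 − 20·log₁₀(6.0/2.5) = 80.8 − 7.60 = 73.20 dB(A).
shot-blast cabinet: 97.7 − 20·log₁₀(34.4/2.5) = 97.7 − 22.77 = 74.93 dB(A).
Σ 10^(L/10) = 6.385e+07 → L_total = 10·log₁₀(6.385e+07) = 78.05 dB(A).

78 dB(A)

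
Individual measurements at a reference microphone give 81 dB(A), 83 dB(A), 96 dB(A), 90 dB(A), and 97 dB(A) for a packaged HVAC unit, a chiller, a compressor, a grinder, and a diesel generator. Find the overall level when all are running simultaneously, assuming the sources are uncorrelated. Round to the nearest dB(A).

For uncorrelated sources the intensities add, so convert each level to linear form, sum, and take 10·log₁₀ of the total.
Σ 10^(L/10) = 10^(81/10) + 10^(83/10) + 10^(96/10) + 10^(90/10) + 10^(97/10) = 1.032e+10.
L_total = 10·log₁₀(1.032e+10) = 100.14 dB(A).

100 dB(A)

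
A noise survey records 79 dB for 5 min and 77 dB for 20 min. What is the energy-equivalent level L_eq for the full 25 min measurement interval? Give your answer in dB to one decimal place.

77.5 dB

L_eq = 10·log₁₀[(1/T)·Σ tᵢ·10^(Lᵢ/10)] with T = 25 min.
Σ tᵢ·10^(Lᵢ/10) = 5·10^(79/10) + 20·10^(77/10) = 1.400e+09.
L_eq = 10·log₁₀(1.400e+09/25) = 77.48 dB.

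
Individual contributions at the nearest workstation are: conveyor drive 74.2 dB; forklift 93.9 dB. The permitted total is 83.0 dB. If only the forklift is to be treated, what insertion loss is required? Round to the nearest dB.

12 dB

Everything except the forklift sums to 10^(74.2/10) = 2.630e+07 in linear terms, 74.20 dB.
To meet 83.0 dB overall, the treated forklift may contribute at most 10^(83.0/10) − 2.630e+07 = 1.732e+08, i.e. 82.39 dB.
So the forklift must be reduced from 93.9 to 82.39 dB: IL = 11.51 dB.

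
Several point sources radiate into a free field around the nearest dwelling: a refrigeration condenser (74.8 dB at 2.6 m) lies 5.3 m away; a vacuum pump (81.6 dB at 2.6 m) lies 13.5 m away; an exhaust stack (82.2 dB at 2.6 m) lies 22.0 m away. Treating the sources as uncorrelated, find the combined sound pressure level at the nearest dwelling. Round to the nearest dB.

72 dB

Propagate each source to the receiver with L = L_ref − 20·log₁₀(r/r_ref), then add intensities.
refrigeration condenser: 74.8 − 20·log₁₀(5.3/2.6) = 74.8 − 6.19 = 68.61 dB.
vacuum pump: 81.6 − 20·log₁₀(13.5/2.6) = 81.6 − 14.31 = 67.29 dB.
exhaust stack: 82.2 − 20·log₁₀(22.0/2.6) = 82.2 − 18.55 = 63.65 dB.
Σ 10^(L/10) = 1.495e+07 → L_total = 10·log₁₀(1.495e+07) = 71.75 dB.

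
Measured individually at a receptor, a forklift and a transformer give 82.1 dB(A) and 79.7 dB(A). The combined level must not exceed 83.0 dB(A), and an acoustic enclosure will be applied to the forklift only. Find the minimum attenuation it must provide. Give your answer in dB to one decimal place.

The untreated sources together contribute 10^(79.7/10) = 9.333e+07, i.e. 79.70 dB(A).
The limit corresponds to 10^(83.0/10) = 1.995e+08; subtracting the fixed part leaves 1.062e+08 for the forklift, i.e. 80.26 dB(A).
So the forklift must be reduced from 82.1 to 80.26 dB(A): IL = 1.84 dB.

1.8 dB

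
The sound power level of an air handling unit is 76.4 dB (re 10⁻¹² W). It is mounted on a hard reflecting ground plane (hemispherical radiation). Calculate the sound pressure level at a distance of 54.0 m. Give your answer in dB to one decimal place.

Free-field hemispherical radiation: L_p = L_w − 10·log₁₀(2π·r²), r = 54.0 m.
2π·r² = 1.832e+04 m², 10·log₁₀ of that is 42.630 dB.
L_p = 76.4 − 42.630 = 33.77 dB.

33.8 dB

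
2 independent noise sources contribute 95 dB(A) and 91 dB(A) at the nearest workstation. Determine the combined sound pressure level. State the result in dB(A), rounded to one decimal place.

Incoherent sources combine by intensity addition: L_total = 10·log₁₀(Σ 10^(L_i/10)).
Σ 10^(L/10) = 10^(95/10) + 10^(91/10) = 4.421e+09.
L_total = 10·log₁₀(4.421e+09) = 96.46 dB(A).

96.5 dB(A)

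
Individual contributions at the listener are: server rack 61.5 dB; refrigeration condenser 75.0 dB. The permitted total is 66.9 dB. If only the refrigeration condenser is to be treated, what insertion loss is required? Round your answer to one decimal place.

9.6 dB

The untreated sources together contribute 10^(61.5/10) = 1.413e+06, i.e. 61.50 dB.
The limit corresponds to 10^(66.9/10) = 4.898e+06; subtracting the fixed part leaves 3.485e+06 for the refrigeration condenser, i.e. 65.42 dB.
Required insertion loss = 75.0 − 65.42 = 9.58 dB.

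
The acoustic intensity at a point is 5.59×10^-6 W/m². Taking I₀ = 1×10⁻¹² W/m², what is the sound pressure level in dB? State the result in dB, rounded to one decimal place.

Dividing by I₀ shifts the exponent by 12: I/I₀ = 5.59×10^6.
L = 10·(0.7474 + 6) = 67.47 dB.

67.5 dB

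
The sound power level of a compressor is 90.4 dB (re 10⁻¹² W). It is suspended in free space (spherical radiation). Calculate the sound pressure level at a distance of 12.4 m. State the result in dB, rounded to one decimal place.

L_p = L_w − 10·log₁₀(4π·r²) with r = 12.4 m.
4π·r² = 1932 m², 10·log₁₀ of that is 32.861 dB.
L_p = 90.4 − 32.861 = 57.54 dB.

57.5 dB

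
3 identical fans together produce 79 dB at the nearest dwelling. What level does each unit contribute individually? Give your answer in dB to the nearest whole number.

74 dB

Dividing the total intensity by 3 lowers the level by 10·log₁₀ 3 = 4.771 dB: L₁ = 79 − 4.771.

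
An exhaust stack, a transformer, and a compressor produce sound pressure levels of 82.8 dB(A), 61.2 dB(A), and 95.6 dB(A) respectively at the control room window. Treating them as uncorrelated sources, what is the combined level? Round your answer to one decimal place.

Incoherent sources combine by intensity addition: L_total = 10·log₁₀(Σ 10^(L_i/10)).
Σ 10^(L/10) = 10^(82.8/10) + 10^(61.2/10) + 10^(95.6/10) = 3.823e+09.
L_total = 10·log₁₀(3.823e+09) = 95.82 dB(A).

95.8 dB(A)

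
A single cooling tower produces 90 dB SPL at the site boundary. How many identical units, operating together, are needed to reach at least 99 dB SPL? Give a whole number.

The shortfall is 99 − 90 = 9.0 dB, and N units add 10·log₁₀ N, so need 10·log₁₀ N ≥ 9.0.
N ≥ 10^(9.0/10) = 7.943, so N = 8.

8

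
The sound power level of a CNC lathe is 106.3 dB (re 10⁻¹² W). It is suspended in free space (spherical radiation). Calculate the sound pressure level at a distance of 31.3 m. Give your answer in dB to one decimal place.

The power spreads over a sphere of area 4π·r², so L_p = L_w − 10·log₁₀(4π·r²).
4π·r² = 1.231e+04 m², 10·log₁₀ of that is 40.903 dB.
L_p = 106.3 − 40.903 = 65.40 dB.

65.4 dB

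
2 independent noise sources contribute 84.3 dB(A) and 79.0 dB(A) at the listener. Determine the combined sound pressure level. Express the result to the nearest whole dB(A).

Incoherent sources combine by intensity addition: L_total = 10·log₁₀(Σ 10^(L_i/10)).
Σ 10^(L/10) = 10^(84.3/10) + 10^(79.0/10) = 3.486e+08.
L_total = 10·log₁₀(3.486e+08) = 85.42 dB(A).

85 dB(A)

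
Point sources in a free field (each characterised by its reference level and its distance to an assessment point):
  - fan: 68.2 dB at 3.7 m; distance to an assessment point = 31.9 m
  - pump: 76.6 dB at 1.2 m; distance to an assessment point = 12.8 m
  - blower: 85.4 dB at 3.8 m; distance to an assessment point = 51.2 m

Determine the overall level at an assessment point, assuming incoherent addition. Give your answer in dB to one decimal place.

First find each source's level at the receiver (point-source: −20·log₁₀(r/r_ref)), then combine on an intensity basis.
fan: 68.2 − 20·log₁₀(31.9/3.7) = 68.2 − 18.71 = 49.49 dB.
pump: 76.6 − 20·log₁₀(12.8/1.2) = 76.6 − 20.56 = 56.04 dB.
blower: 85.4 − 20·log₁₀(51.2/3.8) = 85.4 − 22.59 = 62.81 dB.
Σ 10^(L/10) = 2.401e+06 → L_total = 10·log₁₀(2.401e+06) = 63.80 dB.

63.8 dB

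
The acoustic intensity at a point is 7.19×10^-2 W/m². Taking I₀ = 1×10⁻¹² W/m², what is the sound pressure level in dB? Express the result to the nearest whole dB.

109 dB

L = 10·log₁₀(I/I₀) = 10·log₁₀(7.19×10^-2/10⁻¹²) = 10·log₁₀(7.19×10^10).
L = 10·(0.8567 + 10) = 108.57 dB.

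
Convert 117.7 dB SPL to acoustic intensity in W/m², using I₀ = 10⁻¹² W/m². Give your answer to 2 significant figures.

0.59 W/m²

I/I₀ = 10^(117.7/10) = 5.888e+11, so I = 5.888e+11 × 10⁻¹² W/m².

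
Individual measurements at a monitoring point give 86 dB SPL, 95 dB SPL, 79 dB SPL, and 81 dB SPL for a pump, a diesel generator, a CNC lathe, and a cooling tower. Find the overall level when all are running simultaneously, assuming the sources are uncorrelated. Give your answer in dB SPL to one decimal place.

For uncorrelated sources the intensities add, so convert each level to linear form, sum, and take 10·log₁₀ of the total.
Σ 10^(L/10) = 10^(86/10) + 10^(95/10) + 10^(79/10) + 10^(81/10) = 3.766e+09.
L_total = 10·log₁₀(3.766e+09) = 95.76 dB SPL.

95.8 dB SPL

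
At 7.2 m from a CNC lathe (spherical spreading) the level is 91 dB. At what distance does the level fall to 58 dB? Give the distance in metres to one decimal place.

The 33.0 dB drop corresponds to a distance ratio of 10^(33.0/20) for a point source.
r₂ = 7.2·10^((91−58)/20) = 7.2·10^(33.0/20) = 321.61 m.

321.6 m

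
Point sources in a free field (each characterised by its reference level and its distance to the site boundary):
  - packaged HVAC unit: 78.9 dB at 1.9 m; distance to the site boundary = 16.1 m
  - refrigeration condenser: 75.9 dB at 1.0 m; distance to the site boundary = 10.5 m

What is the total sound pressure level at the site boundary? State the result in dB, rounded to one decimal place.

61.6 dB

First find each source's level at the receiver (point-source: −20·log₁₀(r/r_ref)), then combine on an intensity basis.
packaged HVAC unit: 78.9 − 20·log₁₀(16.1/1.9) = 78.9 − 18.56 = 60.34 dB.
refrigeration condenser: 75.9 − 20·log₁₀(10.5/1.0) = 75.9 − 20.42 = 55.48 dB.
Σ 10^(L/10) = 1.434e+06 → L_total = 10·log₁₀(1.434e+06) = 61.57 dB.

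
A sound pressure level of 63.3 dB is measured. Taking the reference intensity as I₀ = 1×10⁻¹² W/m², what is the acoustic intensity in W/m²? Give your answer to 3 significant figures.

2.14e-06 W/m²

I = I₀·10^(L/10) = 10⁻¹² × 10^(63.3/10) = 10^(-5.670).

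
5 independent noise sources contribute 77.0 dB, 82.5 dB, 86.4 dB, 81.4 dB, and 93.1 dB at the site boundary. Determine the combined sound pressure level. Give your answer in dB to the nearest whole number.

Incoherent sources combine by intensity addition: L_total = 10·log₁₀(Σ 10^(L_i/10)).
Σ 10^(L/10) = 10^(77.0/10) + 10^(82.5/10) + 10^(86.4/10) + 10^(81.4/10) + 10^(93.1/10) = 2.844e+09.
L_total = 10·log₁₀(2.844e+09) = 94.54 dB.

95 dB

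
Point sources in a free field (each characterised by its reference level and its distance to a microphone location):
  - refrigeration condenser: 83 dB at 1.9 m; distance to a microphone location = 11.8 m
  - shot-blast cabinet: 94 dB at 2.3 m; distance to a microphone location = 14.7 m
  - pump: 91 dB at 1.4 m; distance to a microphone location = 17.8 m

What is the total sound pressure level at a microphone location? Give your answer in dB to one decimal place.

78.7 dB

Apply inverse-square spreading to bring every level to the receiver, then sum 10^(L/10).
refrigeration condenser: 83 − 20·log₁₀(11.8/1.9) = 83 − 15.86 = 67.14 dB.
shot-blast cabinet: 94 − 20·log₁₀(14.7/2.3) = 94 − 16.11 = 77.89 dB.
pump: 91 − 20·log₁₀(17.8/1.4) = 91 − 22.09 = 68.91 dB.
Σ 10^(L/10) = 7.445e+07 → L_total = 10·log₁₀(7.445e+07) = 78.72 dB.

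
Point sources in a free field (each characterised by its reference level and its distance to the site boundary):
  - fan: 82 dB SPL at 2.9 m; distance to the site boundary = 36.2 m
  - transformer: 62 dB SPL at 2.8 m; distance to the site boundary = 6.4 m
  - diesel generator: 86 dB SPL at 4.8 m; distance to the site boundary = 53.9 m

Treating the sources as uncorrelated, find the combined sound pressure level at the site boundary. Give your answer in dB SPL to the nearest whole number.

Propagate each source to the receiver with L = L_ref − 20·log₁₀(r/r_ref), then add intensities.
fan: 82 − 20·log₁₀(36.2/2.9) = 82 − 21.93 = 60.07 dB SPL.
transformer: 62 − 20·log₁₀(6.4/2.8) = 62 − 7.18 = 54.82 dB SPL.
diesel generator: 86 − 20·log₁₀(53.9/4.8) = 86 − 21.01 = 64.99 dB SPL.
Σ 10^(L/10) = 4.478e+06 → L_total = 10·log₁₀(4.478e+06) = 66.51 dB SPL.

67 dB SPL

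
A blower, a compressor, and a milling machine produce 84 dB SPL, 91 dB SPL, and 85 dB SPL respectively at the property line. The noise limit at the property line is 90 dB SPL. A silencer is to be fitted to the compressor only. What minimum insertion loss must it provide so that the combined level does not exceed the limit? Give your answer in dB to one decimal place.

4.6 dB

The untreated sources together contribute 10^(84/10) + 10^(85/10) = 5.674e+08, i.e. 87.54 dB SPL.
The limit corresponds to 10^(90/10) = 1.000e+09; subtracting the fixed part leaves 4.326e+08 for the compressor, i.e. 86.36 dB SPL.
So the compressor must be reduced from 91 to 86.36 dB SPL: IL = 4.64 dB.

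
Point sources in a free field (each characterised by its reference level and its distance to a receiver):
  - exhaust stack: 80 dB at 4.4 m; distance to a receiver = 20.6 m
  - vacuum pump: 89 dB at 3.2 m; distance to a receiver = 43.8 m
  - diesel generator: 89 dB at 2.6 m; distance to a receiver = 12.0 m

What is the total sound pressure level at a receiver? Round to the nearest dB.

77 dB

Apply inverse-square spreading to bring every level to the receiver, then sum 10^(L/10).
exhaust stack: 80 − 20·log₁₀(20.6/4.4) = 80 − 13.41 = 66.59 dB.
vacuum pump: 89 − 20·log₁₀(43.8/3.2) = 89 − 22.73 = 66.27 dB.
diesel generator: 89 − 20·log₁₀(12.0/2.6) = 89 − 13.28 = 75.72 dB.
Σ 10^(L/10) = 4.609e+07 → L_total = 10·log₁₀(4.609e+07) = 76.64 dB.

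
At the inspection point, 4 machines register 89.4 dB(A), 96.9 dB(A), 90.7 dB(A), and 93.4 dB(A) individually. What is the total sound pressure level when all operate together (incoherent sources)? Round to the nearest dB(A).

100 dB(A)

For uncorrelated sources the intensities add, so convert each level to linear form, sum, and take 10·log₁₀ of the total.
Σ 10^(L/10) = 10^(89.4/10) + 10^(96.9/10) + 10^(90.7/10) + 10^(93.4/10) = 9.131e+09.
L_total = 10·log₁₀(9.131e+09) = 99.61 dB(A).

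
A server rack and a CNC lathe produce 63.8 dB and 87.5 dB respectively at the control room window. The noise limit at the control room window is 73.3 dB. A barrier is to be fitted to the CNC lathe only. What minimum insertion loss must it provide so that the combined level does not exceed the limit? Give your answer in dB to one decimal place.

14.7 dB

Everything except the CNC lathe sums to 10^(63.8/10) = 2.399e+06 in linear terms, 63.80 dB.
To meet 73.3 dB overall, the treated CNC lathe may contribute at most 10^(73.3/10) − 2.399e+06 = 1.898e+07, i.e. 72.78 dB.
So the CNC lathe must be reduced from 87.5 to 72.78 dB: IL = 14.72 dB.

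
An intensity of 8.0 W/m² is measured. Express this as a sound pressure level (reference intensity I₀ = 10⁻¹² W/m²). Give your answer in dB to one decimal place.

129.0 dB

I/I₀ = 8.0/10⁻¹² = 8.0×10^12, and L = 10·log₁₀(I/I₀).
L = 10·(0.9031 + 12) = 129.03 dB.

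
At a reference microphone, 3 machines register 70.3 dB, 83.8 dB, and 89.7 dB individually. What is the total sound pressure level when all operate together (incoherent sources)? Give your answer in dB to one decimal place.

For uncorrelated sources the intensities add, so convert each level to linear form, sum, and take 10·log₁₀ of the total.
Σ 10^(L/10) = 10^(70.3/10) + 10^(83.8/10) + 10^(89.7/10) = 1.184e+09.
L_total = 10·log₁₀(1.184e+09) = 90.73 dB.

90.7 dB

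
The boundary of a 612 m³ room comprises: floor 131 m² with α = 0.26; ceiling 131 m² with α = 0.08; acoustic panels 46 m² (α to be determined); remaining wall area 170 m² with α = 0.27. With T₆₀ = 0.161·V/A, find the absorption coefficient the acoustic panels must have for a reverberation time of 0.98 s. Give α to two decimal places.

0.22

From T₆₀ = 0.161·V/A, the target T₆₀ = 0.98 s needs A = 0.161·612/0.98 = 100.54 m².
Absorption from the other surfaces = 131·0.26 + 131·0.08 + 170·0.27 = 90.44 m², so the acoustic panels must supply 10.10 m² over 46 m².
α = 10.10/46 = 0.220.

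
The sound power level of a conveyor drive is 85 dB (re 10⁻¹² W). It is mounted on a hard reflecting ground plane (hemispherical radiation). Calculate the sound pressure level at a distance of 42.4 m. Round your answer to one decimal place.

44.5 dB

L_p = L_w − 10·log₁₀(2π·r²) with r = 42.4 m.
2π·r² = 1.13e+04 m², 10·log₁₀ of that is 40.529 dB.
L_p = 85 − 40.529 = 44.47 dB.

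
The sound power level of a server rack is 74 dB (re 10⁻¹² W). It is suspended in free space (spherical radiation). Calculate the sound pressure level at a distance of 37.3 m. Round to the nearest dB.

The power spreads over a sphere of area 4π·r², so L_p = L_w − 10·log₁₀(4π·r²).
4π·r² = 1.748e+04 m², 10·log₁₀ of that is 42.426 dB.
L_p = 74 − 42.426 = 31.57 dB.

32 dB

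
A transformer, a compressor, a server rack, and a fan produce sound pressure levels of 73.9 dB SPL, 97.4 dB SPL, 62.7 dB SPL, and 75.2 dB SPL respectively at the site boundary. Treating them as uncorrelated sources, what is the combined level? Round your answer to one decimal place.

97.4 dB SPL

For uncorrelated sources the intensities add, so convert each level to linear form, sum, and take 10·log₁₀ of the total.
Σ 10^(L/10) = 10^(73.9/10) + 10^(97.4/10) + 10^(62.7/10) + 10^(75.2/10) = 5.555e+09.
L_total = 10·log₁₀(5.555e+09) = 97.45 dB SPL.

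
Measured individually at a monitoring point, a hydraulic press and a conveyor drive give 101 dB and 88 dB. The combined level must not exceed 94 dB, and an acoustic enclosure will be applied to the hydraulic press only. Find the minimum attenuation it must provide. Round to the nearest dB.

Everything except the hydraulic press sums to 10^(88/10) = 6.310e+08 in linear terms, 88.00 dB.
To meet 94 dB overall, the treated hydraulic press may contribute at most 10^(94/10) − 6.310e+08 = 1.881e+09, i.e. 92.74 dB.
Required insertion loss = 101 − 92.74 = 8.26 dB.

8 dB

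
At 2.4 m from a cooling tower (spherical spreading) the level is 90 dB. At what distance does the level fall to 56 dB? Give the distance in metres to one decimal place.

120.3 m

For a point source L₁ − L₂ = 20·log₁₀(r₂/r₁), so r₂ = r₁·10^((L₁−L₂)/20).
r₂ = 2.4·10^((90−56)/20) = 2.4·10^(34.0/20) = 120.28 m.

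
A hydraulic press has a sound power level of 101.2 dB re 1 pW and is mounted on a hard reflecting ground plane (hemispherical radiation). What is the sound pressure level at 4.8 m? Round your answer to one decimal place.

L_p = L_w − 10·log₁₀(2π·r²) with r = 4.8 m.
2π·r² = 144.8 m², 10·log₁₀ of that is 21.607 dB.
L_p = 101.2 − 21.607 = 79.59 dB.

79.6 dB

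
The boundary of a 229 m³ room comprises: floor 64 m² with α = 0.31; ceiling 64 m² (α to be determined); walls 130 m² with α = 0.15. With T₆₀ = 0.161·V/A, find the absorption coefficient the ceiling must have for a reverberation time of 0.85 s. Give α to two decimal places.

0.06

A = 0.161·V/T₆₀ = 0.161·229/0.85 = 43.38 m² sabins.
Absorption from the other surfaces = 64·0.31 + 130·0.15 = 39.34 m², so the ceiling must supply 4.04 m² over 64 m².
α = 4.04/64 = 0.063.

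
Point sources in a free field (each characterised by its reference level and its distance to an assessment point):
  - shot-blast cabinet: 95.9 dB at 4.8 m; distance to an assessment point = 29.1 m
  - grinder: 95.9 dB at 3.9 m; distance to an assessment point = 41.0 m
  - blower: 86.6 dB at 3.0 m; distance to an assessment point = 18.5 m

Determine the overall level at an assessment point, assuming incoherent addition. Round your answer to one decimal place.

81.8 dB

First find each source's level at the receiver (point-source: −20·log₁₀(r/r_ref)), then combine on an intensity basis.
shot-blast cabinet: 95.9 − 20·log₁₀(29.1/4.8) = 95.9 − 15.65 = 80.25 dB.
grinder: 95.9 − 20·log₁₀(41.0/3.9) = 95.9 − 20.43 = 75.47 dB.
blower: 86.6 − 20·log₁₀(18.5/3.0) = 86.6 − 15.80 = 70.80 dB.
Σ 10^(L/10) = 1.531e+08 → L_total = 10·log₁₀(1.531e+08) = 81.85 dB.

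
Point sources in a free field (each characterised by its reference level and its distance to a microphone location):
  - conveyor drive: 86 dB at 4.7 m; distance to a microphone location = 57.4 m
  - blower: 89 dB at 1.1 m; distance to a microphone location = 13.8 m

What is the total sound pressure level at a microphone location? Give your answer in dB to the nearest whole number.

69 dB

Propagate each source to the receiver with L = L_ref − 20·log₁₀(r/r_ref), then add intensities.
conveyor drive: 86 − 20·log₁₀(57.4/4.7) = 86 − 21.74 = 64.26 dB.
blower: 89 − 20·log₁₀(13.8/1.1) = 89 − 21.97 = 67.03 dB.
Σ 10^(L/10) = 7.716e+06 → L_total = 10·log₁₀(7.716e+06) = 68.87 dB.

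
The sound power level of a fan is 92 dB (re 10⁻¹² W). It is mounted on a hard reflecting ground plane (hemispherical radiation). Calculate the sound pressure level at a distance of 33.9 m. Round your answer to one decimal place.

The power spreads over a hemisphere of area 2π·r², so L_p = L_w − 10·log₁₀(2π·r²).
2π·r² = 7221 m², 10·log₁₀ of that is 38.586 dB.
L_p = 92 − 38.586 = 53.41 dB.

53.4 dB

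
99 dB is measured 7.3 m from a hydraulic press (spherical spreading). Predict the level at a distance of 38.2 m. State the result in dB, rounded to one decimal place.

Spherical spreading from a point source gives a 20·log₁₀(r₂/r₁) drop.
L₂ = 99 − 20·log₁₀(38.2/7.3) = 99 − 14.375 = 84.63 dB.

84.6 dB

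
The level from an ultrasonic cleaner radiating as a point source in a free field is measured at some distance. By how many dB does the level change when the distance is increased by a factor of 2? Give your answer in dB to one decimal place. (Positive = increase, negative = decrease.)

With spherical spreading the level changes by −20·log₁₀(r₂/r₁).
ΔL = −20·log₁₀(2) = -6.02 dB.

-6.0 dB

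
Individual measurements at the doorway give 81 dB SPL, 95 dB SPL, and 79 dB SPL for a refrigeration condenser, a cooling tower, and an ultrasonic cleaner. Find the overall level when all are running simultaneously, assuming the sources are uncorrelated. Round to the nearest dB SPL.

95 dB SPL

Incoherent sources combine by intensity addition: L_total = 10·log₁₀(Σ 10^(L_i/10)).
Σ 10^(L/10) = 10^(81/10) + 10^(95/10) + 10^(79/10) = 3.368e+09.
L_total = 10·log₁₀(3.368e+09) = 95.27 dB SPL.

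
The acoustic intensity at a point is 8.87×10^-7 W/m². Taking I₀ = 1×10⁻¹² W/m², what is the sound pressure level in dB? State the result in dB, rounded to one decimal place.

59.5 dB

L = 10·log₁₀(I/I₀) = 10·log₁₀(8.87×10^-7/10⁻¹²) = 10·log₁₀(8.87×10^5).
L = 10·(0.9479 + 5) = 59.48 dB.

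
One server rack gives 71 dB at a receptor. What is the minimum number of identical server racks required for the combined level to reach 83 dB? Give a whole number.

16

The shortfall is 83 − 71 = 12.0 dB, and N units add 10·log₁₀ N, so need 10·log₁₀ N ≥ 12.0.
N ≥ 10^(12.0/10) = 15.849, so N = 16.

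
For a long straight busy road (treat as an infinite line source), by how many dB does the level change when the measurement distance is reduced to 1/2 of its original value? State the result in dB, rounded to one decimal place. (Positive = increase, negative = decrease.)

A line source loses 3 dB per doubling of distance; generally ΔL = −10·log₁₀(r₂/r₁).
ΔL = −10·log₁₀(0.5) = +3.01 dB.

+3.0 dB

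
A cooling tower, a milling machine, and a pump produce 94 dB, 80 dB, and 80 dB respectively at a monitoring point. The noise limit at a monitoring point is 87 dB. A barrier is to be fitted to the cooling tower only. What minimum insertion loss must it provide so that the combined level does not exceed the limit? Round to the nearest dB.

Everything except the cooling tower sums to 10^(80/10) + 10^(80/10) = 2.000e+08 in linear terms, 83.01 dB.
The limit corresponds to 10^(87/10) = 5.012e+08; subtracting the fixed part leaves 3.012e+08 for the cooling tower, i.e. 84.79 dB.
So the cooling tower must be reduced from 94 to 84.79 dB: IL = 9.21 dB.

9 dB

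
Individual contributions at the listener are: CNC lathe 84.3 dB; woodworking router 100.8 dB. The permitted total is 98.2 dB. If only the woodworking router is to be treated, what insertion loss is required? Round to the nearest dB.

3 dB

Everything except the woodworking router sums to 10^(84.3/10) = 2.692e+08 in linear terms, 84.30 dB.
To meet 98.2 dB overall, the treated woodworking router may contribute at most 10^(98.2/10) − 2.692e+08 = 6.338e+09, i.e. 98.02 dB.
Required insertion loss = 100.8 − 98.02 = 2.78 dB.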